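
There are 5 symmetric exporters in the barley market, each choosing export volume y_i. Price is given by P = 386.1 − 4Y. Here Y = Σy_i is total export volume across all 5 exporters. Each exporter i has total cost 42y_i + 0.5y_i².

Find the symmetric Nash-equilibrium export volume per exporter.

13.764

A representative exporter's profit is π_i = y_i(386.1 − 4Y) − 42y_i − 0.5y_i², with Y = y_i + Σ_{j≠i} y_j.
First-order condition: 344.1 − 9y_i − 4Σ_{j≠i} y_j = 0.
In a symmetric equilibrium every exporter chooses the same y, so Σ_{j≠i} y_j = 4y. The condition becomes 344.1 − 25y = 0, giving y = 344.1/25 = 13.764.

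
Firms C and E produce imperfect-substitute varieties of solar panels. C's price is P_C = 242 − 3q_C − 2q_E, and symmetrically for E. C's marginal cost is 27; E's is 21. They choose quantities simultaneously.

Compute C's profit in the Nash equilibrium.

Firm C's profit: π = q_C(242 − 3q_C − 2q_E) − 27q_C.
∂π/∂q_C = 215 − 6q_C − 2q_E = 0 ⇒ q_C = 215/6 − (1/3)q_E.
Similarly q_E = 221/6 − (1/3)q_C.
Substituting the second reaction function into the first: q_C = 215/6 − (1/3)(221/6 − (1/3)q_C), which gives (8/9)q_C = 212/9 ⇒ q_C = 26.5.
Then q_E = 221/6 − (1/3)·26.5 = 28.
P_C = 242 − 3·26.5 − 2·28 = 106.5.
Profit = (106.5 − 27)·26.5 = 2106.75.

2106.75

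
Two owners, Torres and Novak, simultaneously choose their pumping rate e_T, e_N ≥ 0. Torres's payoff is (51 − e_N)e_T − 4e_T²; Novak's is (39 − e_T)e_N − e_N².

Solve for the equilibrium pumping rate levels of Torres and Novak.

Expanding Torres's payoff: 51e_T − e_Ne_T − 4e_T².
∂π/∂e_T = 51 − e_N − 8e_T = 0, so e_T = 6.375 − 0.125e_N.
Likewise for Novak: e_N = 19.5 − 0.5e_T.
Plugging e_N into Torres's best response: e_T = 6.375 − 0.125(19.5 − 0.5e_T) ⇒ 0.9375e_T = 3.9375, so e_T = 4.2.
Then e_N = 19.5 − 0.5·4.2 = 17.4.

4.2, 17.4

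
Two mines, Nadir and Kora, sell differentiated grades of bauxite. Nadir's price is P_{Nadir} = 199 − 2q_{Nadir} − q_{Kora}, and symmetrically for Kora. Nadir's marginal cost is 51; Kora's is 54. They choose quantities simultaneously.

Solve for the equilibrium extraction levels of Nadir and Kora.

29.8, 28.8

Mine Nadir's profit: π = q_{Nadir}(199 − 2q_{Nadir} − q_{Kora}) − 51q_{Nadir}.
∂π/∂q_{Nadir} = 148 − 4q_{Nadir} − q_{Kora} = 0 ⇒ q_{Nadir} = 37 − 0.25q_{Kora}.
Similarly q_{Kora} = 36.25 − 0.25q_{Nadir}.
Solving the two reaction functions simultaneously: (1 − (−0.25)(−0.25))q_{Nadir} = 37 − 0.25·36.25, so 0.9375q_{Nadir} = 27.9375 and q_{Nadir} = 29.8.
Then q_{Kora} = 36.25 − 0.25·29.8 = 28.8.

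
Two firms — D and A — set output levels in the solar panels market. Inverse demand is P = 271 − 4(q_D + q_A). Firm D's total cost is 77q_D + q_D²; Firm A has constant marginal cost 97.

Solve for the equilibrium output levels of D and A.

13.375, 15.0625

Firm D's profit: π = q_D(271 − 4(q_D + q_A)) − 77q_D − q_D².
∂π/∂q_D = 194 − 10q_D − 4q_A = 0, so q_D = 19.4 − 0.4q_A.
For A: ∂π/∂q_A = 174 − 8q_A − 4q_D = 0 ⇒ q_A = 21.75 − 0.5q_D.
Plugging q_A into D's best response: q_D = 19.4 − 0.4(21.75 − 0.5q_D) ⇒ 0.8q_D = 10.7, so q_D = 13.375.
Then q_A = 21.75 − 0.5·13.375 = 15.0625.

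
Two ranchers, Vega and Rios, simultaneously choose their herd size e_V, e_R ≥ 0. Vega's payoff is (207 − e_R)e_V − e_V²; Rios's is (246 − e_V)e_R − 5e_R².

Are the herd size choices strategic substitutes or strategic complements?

strategic substitutes

Expanding Vega's payoff: 207e_V − e_Re_V − e_V².
∂π/∂e_V = 207 − e_R − 2e_V = 0, so e_V = 103.5 − 0.5e_R.
The best-response slope de_V/de_R = −0.5 < 0: the reaction function is downward-sloping, so the choices are strategic substitutes.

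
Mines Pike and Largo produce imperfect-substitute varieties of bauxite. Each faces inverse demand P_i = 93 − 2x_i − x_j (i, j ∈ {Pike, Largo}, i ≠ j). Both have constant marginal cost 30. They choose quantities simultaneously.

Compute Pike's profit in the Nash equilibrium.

317.52

Mine Pike's profit: π = x_{Pike}(93 − 2x_{Pike} − x_{Largo}) − 30x_{Pike}.
∂π/∂x_{Pike} = 63 − 4x_{Pike} − x_{Largo} = 0 ⇒ x_{Pike} = 15.75 − 0.25x_{Largo}.
Setting x_{Pike} = x_{Largo} in the reaction function: x_{Pike} = 15.75 − 0.25x_{Pike}, so x_{Pike} = 15.75 / 1.25 = 12.6.
P_{Pike} = 93 − 2·12.6 − 12.6 = 55.2.
Profit = (55.2 − 30)·12.6 = 317.52.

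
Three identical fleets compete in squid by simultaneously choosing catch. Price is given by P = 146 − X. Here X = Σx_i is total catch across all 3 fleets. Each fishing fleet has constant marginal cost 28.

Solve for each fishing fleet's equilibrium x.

29.5

A representative fishing fleet's profit is π_i = x_i(146 − X) − 28x_i, with X = x_i + Σ_{j≠i} x_j.
First-order condition: 118 − 2x_i − Σ_{j≠i} x_j = 0.
Imposing symmetry (x_j = x for all j) turns Σ_{j≠i} x_j into 2x, so 118 = 4x and x = 29.5.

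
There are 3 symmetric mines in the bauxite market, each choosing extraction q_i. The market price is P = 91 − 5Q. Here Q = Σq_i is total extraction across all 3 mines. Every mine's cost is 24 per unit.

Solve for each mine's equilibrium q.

3.35

A representative mine's profit is π_i = q_i(91 − 5Q) − 24q_i, with Q = q_i + Σ_{j≠i} q_j.
First-order condition: 67 − 10q_i − 5Σ_{j≠i} q_j = 0.
In a symmetric equilibrium every mine chooses the same q, so Σ_{j≠i} q_j = 2q. The condition becomes 67 − 20q = 0, giving q = 67/20 = 3.35.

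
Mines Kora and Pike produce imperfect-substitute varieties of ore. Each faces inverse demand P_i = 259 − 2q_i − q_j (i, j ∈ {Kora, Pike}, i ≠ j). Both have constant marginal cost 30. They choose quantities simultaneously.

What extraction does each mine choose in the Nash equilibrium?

45.8

Mine Kora's profit: π = q_{Kora}(259 − 2q_{Kora} − q_{Pike}) − 30q_{Kora}.
∂π/∂q_{Kora} = 229 − 4q_{Kora} − q_{Pike} = 0 ⇒ q_{Kora} = 57.25 − 0.25q_{Pike}.
The game is symmetric, so in equilibrium q_{Pike} = q_{Kora}: the reaction function gives 1.25q_{Kora} = 57.25, hence q_{Kora} = 45.8.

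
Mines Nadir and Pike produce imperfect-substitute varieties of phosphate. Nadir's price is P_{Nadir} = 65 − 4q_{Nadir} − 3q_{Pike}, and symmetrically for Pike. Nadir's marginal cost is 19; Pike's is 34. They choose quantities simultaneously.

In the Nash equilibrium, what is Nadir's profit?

Mine Nadir's profit: π = q_{Nadir}(65 − 4q_{Nadir} − 3q_{Pike}) − 19q_{Nadir}.
∂π/∂q_{Nadir} = 46 − 8q_{Nadir} − 3q_{Pike} = 0 ⇒ q_{Nadir} = 5.75 − 0.375q_{Pike}.
Similarly q_{Pike} = 3.875 − 0.375q_{Nadir}.
Solving the two reaction functions simultaneously: (1 − (−0.375)(−0.375))q_{Nadir} = 5.75 − 0.375·3.875, so (55/64)q_{Nadir} = 275/64 and q_{Nadir} = 5.
Then q_{Pike} = 3.875 − 0.375·5 = 2.
P_{Nadir} = 65 − 4·5 − 3·2 = 39.
Profit = (39 − 19)·5 = 100.

100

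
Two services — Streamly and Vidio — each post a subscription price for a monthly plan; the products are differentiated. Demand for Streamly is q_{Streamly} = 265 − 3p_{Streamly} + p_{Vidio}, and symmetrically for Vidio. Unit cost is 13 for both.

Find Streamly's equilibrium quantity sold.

143.4

Streamly's profit: π = (p_{Streamly} − 13)(265 − 3p_{Streamly} + p_{Vidio}).
∂π/∂p_{Streamly} = 304 − 6p_{Streamly} + p_{Vidio} = 0 ⇒ p_{Streamly} = 152/3 + (1/6)p_{Vidio}.
Setting p_{Streamly} = p_{Vidio} in the reaction function: p_{Streamly} = 152/3 + (1/6)p_{Streamly}, so p_{Streamly} = (152/3) / (5/6) = 60.8.
q_{Streamly} = 265 − 3·60.8 + 60.8 = 143.4.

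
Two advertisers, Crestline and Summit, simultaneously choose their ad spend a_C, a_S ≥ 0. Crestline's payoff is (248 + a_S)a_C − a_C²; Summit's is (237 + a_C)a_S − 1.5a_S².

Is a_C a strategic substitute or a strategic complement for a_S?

Expanding Crestline's payoff: 248a_C + a_Sa_C − a_C².
∂π/∂a_C = 248 + a_S − 2a_C = 0, so a_C = 124 + 0.5a_S.
The best-response slope da_C/da_S = 0.5 > 0: the reaction function is upward-sloping, so the choices are strategic complements.

strategic complements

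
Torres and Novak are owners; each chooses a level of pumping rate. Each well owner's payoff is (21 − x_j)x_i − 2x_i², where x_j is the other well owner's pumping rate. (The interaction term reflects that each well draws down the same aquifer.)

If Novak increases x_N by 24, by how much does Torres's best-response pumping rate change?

-6

Torres's payoff is (21 − x_N)x_T − 2x_T².
∂π/∂x_T = 21 − x_N − 4x_T = 0, so x_T = 5.25 − 0.25x_N.
The reaction-function slope is −0.25, so a 24-unit rise in x_N moves x_T by −0.25 × 24 = −6. Torres's best response falls — the actions are strategic substitutes.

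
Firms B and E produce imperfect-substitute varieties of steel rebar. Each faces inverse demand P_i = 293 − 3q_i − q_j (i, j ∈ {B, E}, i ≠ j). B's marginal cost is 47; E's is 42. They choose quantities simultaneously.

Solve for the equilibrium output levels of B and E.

35, 36

Firm B's profit: π = q_B(293 − 3q_B − q_E) − 47q_B.
∂π/∂q_B = 246 − 6q_B − q_E = 0 ⇒ q_B = 41 − (1/6)q_E.
Similarly q_E = 251/6 − (1/6)q_B.
Solving the two reaction functions simultaneously: (1 − (−1/6)(−1/6))q_B = 41 − (1/6)·(251/6), so (35/36)q_B = 1225/36 and q_B = 35.
Then q_E = 251/6 − (1/6)·35 = 36.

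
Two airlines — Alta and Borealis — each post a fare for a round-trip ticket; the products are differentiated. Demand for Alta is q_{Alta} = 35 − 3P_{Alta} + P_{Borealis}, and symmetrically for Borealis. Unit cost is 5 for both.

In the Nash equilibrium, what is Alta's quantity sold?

Alta's profit: π = (P_{Alta} − 5)(35 − 3P_{Alta} + P_{Borealis}).
∂π/∂P_{Alta} = 50 − 6P_{Alta} + P_{Borealis} = 0 ⇒ P_{Alta} = 25/3 + (1/6)P_{Borealis}.
The game is symmetric, so in equilibrium P_{Borealis} = P_{Alta}: the reaction function gives (5/6)P_{Alta} = 25/3, hence P_{Alta} = 10.
q_{Alta} = 35 − 3·10 + 10 = 15.

15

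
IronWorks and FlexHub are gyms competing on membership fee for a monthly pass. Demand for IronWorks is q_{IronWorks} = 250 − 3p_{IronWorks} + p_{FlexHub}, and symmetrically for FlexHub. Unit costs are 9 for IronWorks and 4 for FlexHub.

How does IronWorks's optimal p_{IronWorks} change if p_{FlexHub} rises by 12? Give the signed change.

2

IronWorks's profit: π = (p_{IronWorks} − 9)(250 − 3p_{IronWorks} + p_{FlexHub}).
∂π/∂p_{IronWorks} = 277 − 6p_{IronWorks} + p_{FlexHub} = 0 ⇒ p_{IronWorks} = 277/6 + (1/6)p_{FlexHub}.
The reaction-function slope is 1/6, so a 12-unit rise in p_{FlexHub} moves p_{IronWorks} by 1/6 × 12 = 2. IronWorks's best response rises — the actions are strategic complements.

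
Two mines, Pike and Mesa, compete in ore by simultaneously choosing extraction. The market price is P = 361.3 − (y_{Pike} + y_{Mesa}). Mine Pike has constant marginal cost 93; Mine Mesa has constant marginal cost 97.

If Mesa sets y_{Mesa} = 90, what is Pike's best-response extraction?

89.15

Mine Pike's profit: π = y_{Pike}(361.3 − (y_{Pike} + y_{Mesa})) − 93y_{Pike}.
∂π/∂y_{Pike} = 268.3 − 2y_{Pike} − y_{Mesa} = 0, so y_{Pike} = 134.15 − 0.5y_{Mesa}.
At y_{Mesa} = 90: y_{Pike} = 134.15 − 0.5·90 = 89.15.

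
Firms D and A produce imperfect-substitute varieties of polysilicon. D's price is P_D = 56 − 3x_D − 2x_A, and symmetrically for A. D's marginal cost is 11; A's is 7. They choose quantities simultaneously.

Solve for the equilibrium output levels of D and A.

Firm D's profit: π = x_D(56 − 3x_D − 2x_A) − 11x_D.
∂π/∂x_D = 45 − 6x_D − 2x_A = 0 ⇒ x_D = 7.5 − (1/3)x_A.
Similarly x_A = 49/6 − (1/3)x_D.
Solving the two reaction functions simultaneously: (1 − (−1/3)(−1/3))x_D = 7.5 − (1/3)·(49/6), so (8/9)x_D = 43/9 and x_D = 5.375.
Then x_A = 49/6 − (1/3)·5.375 = 6.375.

5.375, 6.375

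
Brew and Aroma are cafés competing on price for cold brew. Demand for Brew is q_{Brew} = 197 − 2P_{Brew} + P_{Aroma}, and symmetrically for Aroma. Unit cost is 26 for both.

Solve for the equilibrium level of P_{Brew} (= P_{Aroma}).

Brew's profit: π = (P_{Brew} − 26)(197 − 2P_{Brew} + P_{Aroma}).
∂π/∂P_{Brew} = 249 − 4P_{Brew} + P_{Aroma} = 0 ⇒ P_{Brew} = 62.25 + 0.25P_{Aroma}.
Setting P_{Brew} = P_{Aroma} in the reaction function: P_{Brew} = 62.25 + 0.25P_{Brew}, so P_{Brew} = 62.25 / 0.75 = 83.

83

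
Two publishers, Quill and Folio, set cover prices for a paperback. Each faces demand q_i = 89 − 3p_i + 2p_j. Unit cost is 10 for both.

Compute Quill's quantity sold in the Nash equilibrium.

Quill's profit: π = (p_{Quill} − 10)(89 − 3p_{Quill} + 2p_{Folio}).
∂π/∂p_{Quill} = 119 − 6p_{Quill} + 2p_{Folio} = 0 ⇒ p_{Quill} = 119/6 + (1/3)p_{Folio}.
Setting p_{Quill} = p_{Folio} in the reaction function: p_{Quill} = 119/6 + (1/3)p_{Quill}, so p_{Quill} = (119/6) / (2/3) = 29.75.
q_{Quill} = 89 − 3·29.75 + 2·29.75 = 59.25.

59.25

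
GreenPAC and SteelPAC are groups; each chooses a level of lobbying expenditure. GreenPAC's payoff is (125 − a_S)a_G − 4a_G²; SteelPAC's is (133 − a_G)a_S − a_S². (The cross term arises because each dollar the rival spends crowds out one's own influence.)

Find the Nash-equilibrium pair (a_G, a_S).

7.8, 62.6

Expanding GreenPAC's payoff: 125a_G − a_Sa_G − 4a_G².
∂π/∂a_G = 125 − a_S − 8a_G = 0, so a_G = 15.625 − 0.125a_S.
Likewise for SteelPAC: a_S = 66.5 − 0.5a_G.
Plugging a_S into GreenPAC's best response: a_G = 15.625 − 0.125(66.5 − 0.5a_G) ⇒ 0.9375a_G = 7.3125, so a_G = 7.8.
Then a_S = 66.5 − 0.5·7.8 = 62.6.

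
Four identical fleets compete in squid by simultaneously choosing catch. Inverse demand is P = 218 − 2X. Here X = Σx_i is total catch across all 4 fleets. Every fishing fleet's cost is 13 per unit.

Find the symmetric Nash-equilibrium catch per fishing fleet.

A representative fishing fleet's profit is π_i = x_i(218 − 2X) − 13x_i, with X = x_i + Σ_{j≠i} x_j.
First-order condition: 205 − 4x_i − 2Σ_{j≠i} x_j = 0.
Imposing symmetry (x_j = x for all j) turns Σ_{j≠i} x_j into 3x, so 205 = 10x and x = 20.5.

20.5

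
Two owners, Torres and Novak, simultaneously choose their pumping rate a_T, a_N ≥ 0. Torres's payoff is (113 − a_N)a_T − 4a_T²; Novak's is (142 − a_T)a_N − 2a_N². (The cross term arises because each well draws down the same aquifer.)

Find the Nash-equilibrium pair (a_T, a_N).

Expanding Torres's payoff: 113a_T − a_Na_T − 4a_T².
∂π/∂a_T = 113 − a_N − 8a_T = 0, so a_T = 14.125 − 0.125a_N.
Likewise for Novak: a_N = 35.5 − 0.25a_T.
Plugging a_N into Torres's best response: a_T = 14.125 − 0.125(35.5 − 0.25a_T) ⇒ (31/32)a_T = 9.6875, so a_T = 10.
Then a_N = 35.5 − 0.25·10 = 33.

10, 33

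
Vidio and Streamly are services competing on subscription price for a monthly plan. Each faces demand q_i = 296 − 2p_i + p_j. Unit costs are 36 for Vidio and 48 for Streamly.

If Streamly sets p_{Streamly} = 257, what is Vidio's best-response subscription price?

Vidio's profit: π = (p_{Vidio} − 36)(296 − 2p_{Vidio} + p_{Streamly}).
∂π/∂p_{Vidio} = 368 − 4p_{Vidio} + p_{Streamly} = 0 ⇒ p_{Vidio} = 92 + 0.25p_{Streamly}.
At p_{Streamly} = 257: p_{Vidio} = 92 + 0.25·257 = 156.25.

156.25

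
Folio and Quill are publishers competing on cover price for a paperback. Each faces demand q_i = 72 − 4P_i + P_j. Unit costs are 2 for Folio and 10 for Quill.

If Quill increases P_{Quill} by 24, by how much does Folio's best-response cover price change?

3

Folio's profit: π = (P_{Folio} − 2)(72 − 4P_{Folio} + P_{Quill}).
∂π/∂P_{Folio} = 80 − 8P_{Folio} + P_{Quill} = 0 ⇒ P_{Folio} = 10 + 0.125P_{Quill}.
The reaction-function slope is 0.125, so a 24-unit rise in P_{Quill} moves P_{Folio} by 0.125 × 24 = 3. Folio's best response rises — the actions are strategic complements.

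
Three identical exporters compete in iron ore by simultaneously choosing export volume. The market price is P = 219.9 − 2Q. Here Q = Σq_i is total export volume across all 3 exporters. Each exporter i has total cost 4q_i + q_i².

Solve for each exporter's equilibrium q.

A representative exporter's profit is π_i = q_i(219.9 − 2Q) − 4q_i − q_i², with Q = q_i + Σ_{j≠i} q_j.
First-order condition: 215.9 − 6q_i − 2Σ_{j≠i} q_j = 0.
Imposing symmetry (q_j = q for all j) turns Σ_{j≠i} q_j into 2q, so 215.9 = 10q and q = 21.59.

21.59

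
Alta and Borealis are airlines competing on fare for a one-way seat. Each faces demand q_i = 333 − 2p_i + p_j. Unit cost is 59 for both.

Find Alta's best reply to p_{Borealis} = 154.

Alta's profit: π = (p_{Alta} − 59)(333 − 2p_{Alta} + p_{Borealis}).
∂π/∂p_{Alta} = 451 − 4p_{Alta} + p_{Borealis} = 0 ⇒ p_{Alta} = 112.75 + 0.25p_{Borealis}.
At p_{Borealis} = 154: p_{Alta} = 112.75 + 0.25·154 = 151.25.

151.25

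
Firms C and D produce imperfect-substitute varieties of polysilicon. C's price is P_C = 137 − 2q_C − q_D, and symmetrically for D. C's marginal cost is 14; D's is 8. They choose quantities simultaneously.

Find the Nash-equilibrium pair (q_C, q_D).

24.2, 26.2

Firm C's profit: π = q_C(137 − 2q_C − q_D) − 14q_C.
∂π/∂q_C = 123 − 4q_C − q_D = 0 ⇒ q_C = 30.75 − 0.25q_D.
Similarly q_D = 32.25 − 0.25q_C.
Solving the two reaction functions simultaneously: (1 − (−0.25)(−0.25))q_C = 30.75 − 0.25·32.25, so 0.9375q_C = 22.6875 and q_C = 24.2.
Then q_D = 32.25 − 0.25·24.2 = 26.2.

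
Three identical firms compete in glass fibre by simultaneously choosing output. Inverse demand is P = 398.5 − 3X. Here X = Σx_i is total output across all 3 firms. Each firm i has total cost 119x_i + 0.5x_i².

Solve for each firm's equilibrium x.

A representative firm's profit is π_i = x_i(398.5 − 3X) − 119x_i − 0.5x_i², with X = x_i + Σ_{j≠i} x_j.
First-order condition: 279.5 − 7x_i − 3Σ_{j≠i} x_j = 0.
Imposing symmetry (x_j = x for all j) turns Σ_{j≠i} x_j into 2x, so 279.5 = 13x and x = 21.5.

21.5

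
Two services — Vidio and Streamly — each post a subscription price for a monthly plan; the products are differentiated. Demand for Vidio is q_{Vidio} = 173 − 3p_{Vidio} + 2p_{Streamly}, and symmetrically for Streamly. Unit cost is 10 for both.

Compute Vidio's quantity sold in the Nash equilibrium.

Vidio's profit: π = (p_{Vidio} − 10)(173 − 3p_{Vidio} + 2p_{Streamly}).
∂π/∂p_{Vidio} = 203 − 6p_{Vidio} + 2p_{Streamly} = 0 ⇒ p_{Vidio} = 203/6 + (1/3)p_{Streamly}.
By symmetry p_{Streamly} = p_{Vidio}; substituting into the reaction function, (2/3)p_{Vidio} = 203/6 and p_{Vidio} = 50.75.
q_{Vidio} = 173 − 3·50.75 + 2·50.75 = 122.25.

122.25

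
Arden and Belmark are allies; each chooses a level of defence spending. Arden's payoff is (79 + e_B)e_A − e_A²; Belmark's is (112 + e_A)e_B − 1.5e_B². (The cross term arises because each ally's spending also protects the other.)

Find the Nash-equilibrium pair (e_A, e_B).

69.8, 60.6

Expanding Arden's payoff: 79e_A + e_Be_A − e_A².
∂π/∂e_A = 79 + e_B − 2e_A = 0, so e_A = 39.5 + 0.5e_B.
Likewise for Belmark: e_B = 112/3 + (1/3)e_A.
Plugging e_B into Arden's best response: e_A = 39.5 + 0.5(112/3 + (1/3)e_A) ⇒ (5/6)e_A = 349/6, so e_A = 69.8.
Then e_B = 112/3 + (1/3)·69.8 = 60.6.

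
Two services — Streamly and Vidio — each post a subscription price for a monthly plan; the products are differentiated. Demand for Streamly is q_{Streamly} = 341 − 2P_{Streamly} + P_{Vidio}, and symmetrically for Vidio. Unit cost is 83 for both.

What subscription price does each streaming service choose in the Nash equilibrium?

169

Streamly's profit: π = (P_{Streamly} − 83)(341 − 2P_{Streamly} + P_{Vidio}).
∂π/∂P_{Streamly} = 507 − 4P_{Streamly} + P_{Vidio} = 0 ⇒ P_{Streamly} = 126.75 + 0.25P_{Vidio}.
The game is symmetric, so in equilibrium P_{Vidio} = P_{Streamly}: the reaction function gives 0.75P_{Streamly} = 126.75, hence P_{Streamly} = 169.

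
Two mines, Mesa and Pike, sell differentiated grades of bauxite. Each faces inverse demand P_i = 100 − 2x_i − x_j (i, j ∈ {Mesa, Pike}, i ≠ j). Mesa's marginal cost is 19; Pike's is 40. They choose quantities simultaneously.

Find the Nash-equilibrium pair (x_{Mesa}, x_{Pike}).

17.6, 10.6

Mine Mesa's profit: π = x_{Mesa}(100 − 2x_{Mesa} − x_{Pike}) − 19x_{Mesa}.
∂π/∂x_{Mesa} = 81 − 4x_{Mesa} − x_{Pike} = 0 ⇒ x_{Mesa} = 20.25 − 0.25x_{Pike}.
Similarly x_{Pike} = 15 − 0.25x_{Mesa}.
Solving the two reaction functions simultaneously: (1 − (−0.25)(−0.25))x_{Mesa} = 20.25 − 0.25·15, so 0.9375x_{Mesa} = 16.5 and x_{Mesa} = 17.6.
Then x_{Pike} = 15 − 0.25·17.6 = 10.6.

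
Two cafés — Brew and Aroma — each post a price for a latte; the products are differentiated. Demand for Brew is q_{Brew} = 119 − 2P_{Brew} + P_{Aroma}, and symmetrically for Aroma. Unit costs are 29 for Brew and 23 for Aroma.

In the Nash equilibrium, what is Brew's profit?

1705.28

Brew's profit: π = (P_{Brew} − 29)(119 − 2P_{Brew} + P_{Aroma}).
∂π/∂P_{Brew} = 177 − 4P_{Brew} + P_{Aroma} = 0 ⇒ P_{Brew} = 44.25 + 0.25P_{Aroma}.
Similarly P_{Aroma} = 41.25 + 0.25P_{Brew}.
Substituting the second reaction function into the first: P_{Brew} = 44.25 + 0.25(41.25 + 0.25P_{Brew}), which gives 0.9375P_{Brew} = 54.5625 ⇒ P_{Brew} = 58.2.
Then P_{Aroma} = 41.25 + 0.25·58.2 = 55.8.
q_{Brew} = 119 − 2·58.2 + 55.8 = 58.4.
Profit = (58.2 − 29)·58.4 = 1705.28.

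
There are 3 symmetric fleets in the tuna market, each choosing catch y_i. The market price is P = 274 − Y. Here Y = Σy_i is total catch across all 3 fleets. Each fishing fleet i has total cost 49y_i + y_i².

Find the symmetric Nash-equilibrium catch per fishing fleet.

37.5

A representative fishing fleet's profit is π_i = y_i(274 − Y) − 49y_i − y_i², with Y = y_i + Σ_{j≠i} y_j.
First-order condition: 225 − 4y_i − Σ_{j≠i} y_j = 0.
In a symmetric equilibrium every fishing fleet chooses the same y, so Σ_{j≠i} y_j = 2y. The condition becomes 225 − 6y = 0, giving y = 225/6 = 37.5.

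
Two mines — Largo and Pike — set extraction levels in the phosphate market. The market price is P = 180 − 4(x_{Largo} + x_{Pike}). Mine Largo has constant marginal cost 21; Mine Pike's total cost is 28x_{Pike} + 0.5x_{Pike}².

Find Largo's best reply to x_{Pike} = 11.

Mine Largo's profit: π = x_{Largo}(180 − 4(x_{Largo} + x_{Pike})) − 21x_{Largo}.
∂π/∂x_{Largo} = 159 − 8x_{Largo} − 4x_{Pike} = 0, so x_{Largo} = 19.875 − 0.5x_{Pike}.
At x_{Pike} = 11: x_{Largo} = 19.875 − 0.5·11 = 14.375.

14.375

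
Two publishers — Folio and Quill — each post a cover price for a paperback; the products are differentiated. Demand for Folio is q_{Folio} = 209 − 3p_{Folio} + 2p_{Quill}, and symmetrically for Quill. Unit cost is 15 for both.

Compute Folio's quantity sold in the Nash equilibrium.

Folio's profit: π = (p_{Folio} − 15)(209 − 3p_{Folio} + 2p_{Quill}).
∂π/∂p_{Folio} = 254 − 6p_{Folio} + 2p_{Quill} = 0 ⇒ p_{Folio} = 127/3 + (1/3)p_{Quill}.
By symmetry p_{Quill} = p_{Folio}; substituting into the reaction function, (2/3)p_{Folio} = 127/3 and p_{Folio} = 63.5.
q_{Folio} = 209 − 3·63.5 + 2·63.5 = 145.5.

145.5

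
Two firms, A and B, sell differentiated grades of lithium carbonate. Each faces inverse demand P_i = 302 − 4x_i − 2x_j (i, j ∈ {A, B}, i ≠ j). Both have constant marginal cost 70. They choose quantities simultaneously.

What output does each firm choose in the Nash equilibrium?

23.2

Firm A's profit: π = x_A(302 − 4x_A − 2x_B) − 70x_A.
∂π/∂x_A = 232 − 8x_A − 2x_B = 0 ⇒ x_A = 29 − 0.25x_B.
Setting x_A = x_B in the reaction function: x_A = 29 − 0.25x_A, so x_A = 29 / 1.25 = 23.2.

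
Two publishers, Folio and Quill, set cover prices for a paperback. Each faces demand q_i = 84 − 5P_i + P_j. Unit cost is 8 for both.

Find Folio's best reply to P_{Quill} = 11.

13.5

Folio's profit: π = (P_{Folio} − 8)(84 − 5P_{Folio} + P_{Quill}).
∂π/∂P_{Folio} = 124 − 10P_{Folio} + P_{Quill} = 0 ⇒ P_{Folio} = 12.4 + 0.1P_{Quill}.
At P_{Quill} = 11: P_{Folio} = 12.4 + 0.1·11 = 13.5.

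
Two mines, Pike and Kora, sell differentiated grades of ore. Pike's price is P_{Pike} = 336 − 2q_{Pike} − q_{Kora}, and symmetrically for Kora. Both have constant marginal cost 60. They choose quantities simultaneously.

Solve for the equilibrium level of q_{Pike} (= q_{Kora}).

55.2

Mine Pike's profit: π = q_{Pike}(336 − 2q_{Pike} − q_{Kora}) − 60q_{Pike}.
∂π/∂q_{Pike} = 276 − 4q_{Pike} − q_{Kora} = 0 ⇒ q_{Pike} = 69 − 0.25q_{Kora}.
The game is symmetric, so in equilibrium q_{Kora} = q_{Pike}: the reaction function gives 1.25q_{Pike} = 69, hence q_{Pike} = 55.2.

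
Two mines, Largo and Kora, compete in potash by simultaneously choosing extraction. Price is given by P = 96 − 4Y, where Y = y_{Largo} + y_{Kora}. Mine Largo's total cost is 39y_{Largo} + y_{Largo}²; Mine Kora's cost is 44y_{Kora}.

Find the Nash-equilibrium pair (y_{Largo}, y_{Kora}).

Mine Largo's profit: π = y_{Largo}(96 − 4(y_{Largo} + y_{Kora})) − 39y_{Largo} − y_{Largo}².
∂π/∂y_{Largo} = 57 − 10y_{Largo} − 4y_{Kora} = 0, so y_{Largo} = 5.7 − 0.4y_{Kora}.
For Kora: ∂π/∂y_{Kora} = 52 − 8y_{Kora} − 4y_{Largo} = 0 ⇒ y_{Kora} = 6.5 − 0.5y_{Largo}.
Solving the two reaction functions simultaneously: (1 − (−0.4)(−0.5))y_{Largo} = 5.7 − 0.4·6.5, so 0.8y_{Largo} = 3.1 and y_{Largo} = 3.875.
Then y_{Kora} = 6.5 − 0.5·3.875 = 4.5625.

3.875, 4.5625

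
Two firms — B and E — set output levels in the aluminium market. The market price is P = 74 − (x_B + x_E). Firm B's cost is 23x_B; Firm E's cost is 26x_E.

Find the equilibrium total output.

33

Firm B's profit: π = x_B(74 − (x_B + x_E)) − 23x_B.
∂π/∂x_B = 51 − 2x_B − x_E = 0, so x_B = 25.5 − 0.5x_E.
By the same steps for E: x_E = 24 − 0.5x_B.
Substituting the second reaction function into the first: x_B = 25.5 − 0.5(24 − 0.5x_B), which gives 0.75x_B = 13.5 ⇒ x_B = 18.
Then x_E = 24 − 0.5·18 = 15.
Total output: 18 + 15 = 33.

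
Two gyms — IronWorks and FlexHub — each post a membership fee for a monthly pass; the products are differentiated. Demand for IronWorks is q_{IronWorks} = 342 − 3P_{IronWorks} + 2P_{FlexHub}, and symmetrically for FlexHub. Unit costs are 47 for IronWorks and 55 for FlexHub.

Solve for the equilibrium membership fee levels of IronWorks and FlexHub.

IronWorks's profit: π = (P_{IronWorks} − 47)(342 − 3P_{IronWorks} + 2P_{FlexHub}).
∂π/∂P_{IronWorks} = 483 − 6P_{IronWorks} + 2P_{FlexHub} = 0 ⇒ P_{IronWorks} = 80.5 + (1/3)P_{FlexHub}.
Similarly P_{FlexHub} = 84.5 + (1/3)P_{IronWorks}.
Solving the two reaction functions simultaneously: (1 − (1/3)(1/3))P_{IronWorks} = 80.5 + (1/3)·84.5, so (8/9)P_{IronWorks} = 326/3 and P_{IronWorks} = 122.25.
Then P_{FlexHub} = 84.5 + (1/3)·122.25 = 125.25.

122.25, 125.25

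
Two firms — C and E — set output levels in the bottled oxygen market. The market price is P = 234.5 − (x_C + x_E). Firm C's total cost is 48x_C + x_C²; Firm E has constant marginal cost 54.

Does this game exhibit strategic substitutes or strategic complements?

Firm C's profit: π = x_C(234.5 − (x_C + x_E)) − 48x_C − x_C².
∂π/∂x_C = 186.5 − 4x_C − x_E = 0, so x_C = 46.625 − 0.25x_E.
The best-response slope dx_C/dx_E = −0.25 < 0: the reaction function is downward-sloping, so the choices are strategic substitutes.

strategic substitutes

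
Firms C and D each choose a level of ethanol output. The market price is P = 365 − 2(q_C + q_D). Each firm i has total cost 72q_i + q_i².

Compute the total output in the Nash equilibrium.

Firm C's profit: π = q_C(365 − 2(q_C + q_D)) − 72q_C − q_C².
∂π/∂q_C = 293 − 6q_C − 2q_D = 0, so q_C = 293/6 − (1/3)q_D.
By symmetry q_D = q_C; substituting into the reaction function, (4/3)q_C = 293/6 and q_C = 36.625.
Total output: 36.625 + 36.625 = 73.25.

73.25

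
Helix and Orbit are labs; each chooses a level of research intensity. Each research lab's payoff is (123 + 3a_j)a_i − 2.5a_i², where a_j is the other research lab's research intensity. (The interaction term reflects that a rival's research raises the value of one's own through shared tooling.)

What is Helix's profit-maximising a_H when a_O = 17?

34.8

Helix's payoff is (123 + 3a_O)a_H − 2.5a_H².
∂π/∂a_H = 123 + 3a_O − 5a_H = 0, so a_H = 24.6 + 0.6a_O.
At a_O = 17: a_H = 24.6 + 0.6·17 = 34.8.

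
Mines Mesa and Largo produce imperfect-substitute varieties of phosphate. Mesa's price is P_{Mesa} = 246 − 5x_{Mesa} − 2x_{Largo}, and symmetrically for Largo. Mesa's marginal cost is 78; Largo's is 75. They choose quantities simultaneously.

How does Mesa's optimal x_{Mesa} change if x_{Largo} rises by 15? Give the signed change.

Mine Mesa's profit: π = x_{Mesa}(246 − 5x_{Mesa} − 2x_{Largo}) − 78x_{Mesa}.
∂π/∂x_{Mesa} = 168 − 10x_{Mesa} − 2x_{Largo} = 0 ⇒ x_{Mesa} = 16.8 − 0.2x_{Largo}.
The reaction-function slope is −0.2, so a 15-unit rise in x_{Largo} moves x_{Mesa} by −0.2 × 15 = −3. Mesa's best response falls — the actions are strategic substitutes.

-3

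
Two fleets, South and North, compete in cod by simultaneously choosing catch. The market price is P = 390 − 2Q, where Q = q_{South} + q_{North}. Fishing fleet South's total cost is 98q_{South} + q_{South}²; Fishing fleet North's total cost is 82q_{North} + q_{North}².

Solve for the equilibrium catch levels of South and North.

Fishing fleet South's profit: π = q_{South}(390 − 2(q_{South} + q_{North})) − 98q_{South} − q_{South}².
∂π/∂q_{South} = 292 − 6q_{South} − 2q_{North} = 0, so q_{South} = 146/3 − (1/3)q_{North}.
By the same steps for North: q_{North} = 154/3 − (1/3)q_{South}.
Substituting the second reaction function into the first: q_{South} = 146/3 − (1/3)(154/3 − (1/3)q_{South}), which gives (8/9)q_{South} = 284/9 ⇒ q_{South} = 35.5.
Then q_{North} = 154/3 − (1/3)·35.5 = 39.5.

35.5, 39.5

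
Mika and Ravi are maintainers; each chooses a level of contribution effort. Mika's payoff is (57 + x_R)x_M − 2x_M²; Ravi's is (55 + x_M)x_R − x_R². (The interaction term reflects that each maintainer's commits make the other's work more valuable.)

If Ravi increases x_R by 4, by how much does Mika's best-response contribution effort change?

1

Expanding Mika's payoff: 57x_M + x_Rx_M − 2x_M².
∂π/∂x_M = 57 + x_R − 4x_M = 0, so x_M = 14.25 + 0.25x_R.
The reaction-function slope is 0.25, so a 4-unit rise in x_R moves x_M by 0.25 × 4 = 1. Mika's best response rises — the actions are strategic complements.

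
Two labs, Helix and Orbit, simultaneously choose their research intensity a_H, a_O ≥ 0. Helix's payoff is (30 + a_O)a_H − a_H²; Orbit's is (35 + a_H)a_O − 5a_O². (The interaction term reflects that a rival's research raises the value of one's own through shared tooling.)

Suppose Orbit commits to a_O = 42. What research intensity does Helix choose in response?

Expanding Helix's payoff: 30a_H + a_Oa_H − a_H².
∂π/∂a_H = 30 + a_O − 2a_H = 0, so a_H = 15 + 0.5a_O.
At a_O = 42: a_H = 15 + 0.5·42 = 36.

36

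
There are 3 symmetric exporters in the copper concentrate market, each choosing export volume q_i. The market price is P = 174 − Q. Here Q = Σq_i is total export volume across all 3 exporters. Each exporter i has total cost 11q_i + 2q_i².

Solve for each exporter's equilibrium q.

A representative exporter's profit is π_i = q_i(174 − Q) − 11q_i − 2q_i², with Q = q_i + Σ_{j≠i} q_j.
First-order condition: 163 − 6q_i − Σ_{j≠i} q_j = 0.
With identical exporters, set every q_j = q: then 163 − 6q − 2q = 0, i.e. q = 163/8 = 20.375.

20.375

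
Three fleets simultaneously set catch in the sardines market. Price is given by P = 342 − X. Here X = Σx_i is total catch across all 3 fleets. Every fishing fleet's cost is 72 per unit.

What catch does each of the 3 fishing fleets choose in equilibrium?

67.5

A representative fishing fleet's profit is π_i = x_i(342 − X) − 72x_i, with X = x_i + Σ_{j≠i} x_j.
First-order condition: 270 − 2x_i − Σ_{j≠i} x_j = 0.
In a symmetric equilibrium every fishing fleet chooses the same x, so Σ_{j≠i} x_j = 2x. The condition becomes 270 − 4x = 0, giving x = 270/4 = 67.5.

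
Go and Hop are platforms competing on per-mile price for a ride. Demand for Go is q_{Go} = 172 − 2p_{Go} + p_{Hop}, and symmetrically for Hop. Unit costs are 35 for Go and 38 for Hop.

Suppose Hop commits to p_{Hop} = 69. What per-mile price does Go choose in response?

77.75

Go's profit: π = (p_{Go} − 35)(172 − 2p_{Go} + p_{Hop}).
∂π/∂p_{Go} = 242 − 4p_{Go} + p_{Hop} = 0 ⇒ p_{Go} = 60.5 + 0.25p_{Hop}.
At p_{Hop} = 69: p_{Go} = 60.5 + 0.25·69 = 77.75.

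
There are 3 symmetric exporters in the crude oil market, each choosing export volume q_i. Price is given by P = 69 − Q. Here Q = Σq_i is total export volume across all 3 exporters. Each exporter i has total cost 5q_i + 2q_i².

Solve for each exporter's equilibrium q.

8

A representative exporter's profit is π_i = q_i(69 − Q) − 5q_i − 2q_i², with Q = q_i + Σ_{j≠i} q_j.
First-order condition: 64 − 6q_i − Σ_{j≠i} q_j = 0.
In a symmetric equilibrium every exporter chooses the same q, so Σ_{j≠i} q_j = 2q. The condition becomes 64 − 8q = 0, giving q = 64/8 = 8.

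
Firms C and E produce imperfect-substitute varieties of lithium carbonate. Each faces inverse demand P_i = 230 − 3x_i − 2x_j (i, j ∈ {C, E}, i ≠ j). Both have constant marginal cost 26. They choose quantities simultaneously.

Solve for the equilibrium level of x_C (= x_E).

Firm C's profit: π = x_C(230 − 3x_C − 2x_E) − 26x_C.
∂π/∂x_C = 204 − 6x_C − 2x_E = 0 ⇒ x_C = 34 − (1/3)x_E.
By symmetry x_E = x_C; substituting into the reaction function, (4/3)x_C = 34 and x_C = 25.5.

25.5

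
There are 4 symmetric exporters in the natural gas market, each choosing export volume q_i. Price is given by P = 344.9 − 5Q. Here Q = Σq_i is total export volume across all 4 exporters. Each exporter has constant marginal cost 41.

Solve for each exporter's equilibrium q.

A representative exporter's profit is π_i = q_i(344.9 − 5Q) − 41q_i, with Q = q_i + Σ_{j≠i} q_j.
First-order condition: 303.9 − 10q_i − 5Σ_{j≠i} q_j = 0.
In a symmetric equilibrium every exporter chooses the same q, so Σ_{j≠i} q_j = 3q. The condition becomes 303.9 − 25q = 0, giving q = 303.9/25 = 12.156.

12.156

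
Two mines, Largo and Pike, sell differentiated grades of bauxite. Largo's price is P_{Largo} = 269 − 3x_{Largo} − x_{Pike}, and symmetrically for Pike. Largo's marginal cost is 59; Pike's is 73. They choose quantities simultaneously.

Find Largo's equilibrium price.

150.2

Mine Largo's profit: π = x_{Largo}(269 − 3x_{Largo} − x_{Pike}) − 59x_{Largo}.
∂π/∂x_{Largo} = 210 − 6x_{Largo} − x_{Pike} = 0 ⇒ x_{Largo} = 35 − (1/6)x_{Pike}.
Similarly x_{Pike} = 98/3 − (1/6)x_{Largo}.
Substituting the second reaction function into the first: x_{Largo} = 35 − (1/6)(98/3 − (1/6)x_{Largo}), which gives (35/36)x_{Largo} = 266/9 ⇒ x_{Largo} = 30.4.
Then x_{Pike} = 98/3 − (1/6)·30.4 = 27.6.
P_{Largo} = 269 − 3·30.4 − 27.6 = 150.2.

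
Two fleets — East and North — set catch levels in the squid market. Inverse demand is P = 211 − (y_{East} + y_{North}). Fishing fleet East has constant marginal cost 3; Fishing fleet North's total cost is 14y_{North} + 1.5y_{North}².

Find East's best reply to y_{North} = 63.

72.5

Fishing fleet East's profit: π = y_{East}(211 − (y_{East} + y_{North})) − 3y_{East}.
∂π/∂y_{East} = 208 − 2y_{East} − y_{North} = 0, so y_{East} = 104 − 0.5y_{North}.
At y_{North} = 63: y_{East} = 104 − 0.5·63 = 72.5.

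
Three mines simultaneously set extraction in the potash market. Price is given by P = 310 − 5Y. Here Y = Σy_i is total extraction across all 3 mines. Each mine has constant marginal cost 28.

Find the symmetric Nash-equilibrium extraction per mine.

14.1

A representative mine's profit is π_i = y_i(310 − 5Y) − 28y_i, with Y = y_i + Σ_{j≠i} y_j.
First-order condition: 282 − 10y_i − 5Σ_{j≠i} y_j = 0.
In a symmetric equilibrium every mine chooses the same y, so Σ_{j≠i} y_j = 2y. The condition becomes 282 − 20y = 0, giving y = 282/20 = 14.1.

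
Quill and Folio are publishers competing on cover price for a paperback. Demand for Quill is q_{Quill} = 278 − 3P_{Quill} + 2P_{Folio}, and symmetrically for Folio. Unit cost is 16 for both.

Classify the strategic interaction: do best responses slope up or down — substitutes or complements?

Quill's profit: π = (P_{Quill} − 16)(278 − 3P_{Quill} + 2P_{Folio}).
∂π/∂P_{Quill} = 326 − 6P_{Quill} + 2P_{Folio} = 0 ⇒ P_{Quill} = 163/3 + (1/3)P_{Folio}.
The best-response slope dP_{Quill}/dP_{Folio} = 1/3 > 0: the reaction function is upward-sloping, so the choices are strategic complements.

strategic complements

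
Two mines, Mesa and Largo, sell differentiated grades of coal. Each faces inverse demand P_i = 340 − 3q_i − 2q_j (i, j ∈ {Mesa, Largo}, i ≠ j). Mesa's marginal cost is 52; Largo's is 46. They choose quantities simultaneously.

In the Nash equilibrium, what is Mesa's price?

158.875

Mine Mesa's profit: π = q_{Mesa}(340 − 3q_{Mesa} − 2q_{Largo}) − 52q_{Mesa}.
∂π/∂q_{Mesa} = 288 − 6q_{Mesa} − 2q_{Largo} = 0 ⇒ q_{Mesa} = 48 − (1/3)q_{Largo}.
Similarly q_{Largo} = 49 − (1/3)q_{Mesa}.
Solving the two reaction functions simultaneously: (1 − (−1/3)(−1/3))q_{Mesa} = 48 − (1/3)·49, so (8/9)q_{Mesa} = 95/3 and q_{Mesa} = 35.625.
Then q_{Largo} = 49 − (1/3)·35.625 = 37.125.
P_{Mesa} = 340 − 3·35.625 − 2·37.125 = 158.875.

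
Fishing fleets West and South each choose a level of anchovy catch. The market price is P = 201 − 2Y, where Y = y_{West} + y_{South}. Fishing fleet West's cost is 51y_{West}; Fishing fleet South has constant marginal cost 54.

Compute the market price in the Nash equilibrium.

102

Fishing fleet West's profit: π = y_{West}(201 − 2(y_{West} + y_{South})) − 51y_{West}.
∂π/∂y_{West} = 150 − 4y_{West} − 2y_{South} = 0, so y_{West} = 37.5 − 0.5y_{South}.
By the same steps for South: y_{South} = 36.75 − 0.5y_{West}.
Plugging y_{South} into West's best response: y_{West} = 37.5 − 0.5(36.75 − 0.5y_{West}) ⇒ 0.75y_{West} = 19.125, so y_{West} = 25.5.
Then y_{South} = 36.75 − 0.5·25.5 = 24.
Equilibrium price: P = 201 − 2·49.5 = 102.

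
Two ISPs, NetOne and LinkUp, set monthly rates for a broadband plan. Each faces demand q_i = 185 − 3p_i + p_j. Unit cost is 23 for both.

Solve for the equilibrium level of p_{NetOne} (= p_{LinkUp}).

NetOne's profit: π = (p_{NetOne} − 23)(185 − 3p_{NetOne} + p_{LinkUp}).
∂π/∂p_{NetOne} = 254 − 6p_{NetOne} + p_{LinkUp} = 0 ⇒ p_{NetOne} = 127/3 + (1/6)p_{LinkUp}.
Setting p_{NetOne} = p_{LinkUp} in the reaction function: p_{NetOne} = 127/3 + (1/6)p_{NetOne}, so p_{NetOne} = (127/3) / (5/6) = 50.8.

50.8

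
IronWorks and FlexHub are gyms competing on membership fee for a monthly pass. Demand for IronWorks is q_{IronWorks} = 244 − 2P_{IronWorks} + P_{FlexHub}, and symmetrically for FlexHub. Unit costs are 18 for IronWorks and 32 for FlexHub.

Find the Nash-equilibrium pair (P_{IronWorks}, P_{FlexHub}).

IronWorks's profit: π = (P_{IronWorks} − 18)(244 − 2P_{IronWorks} + P_{FlexHub}).
∂π/∂P_{IronWorks} = 280 − 4P_{IronWorks} + P_{FlexHub} = 0 ⇒ P_{IronWorks} = 70 + 0.25P_{FlexHub}.
Similarly P_{FlexHub} = 77 + 0.25P_{IronWorks}.
Solving the two reaction functions simultaneously: (1 − (0.25)(0.25))P_{IronWorks} = 70 + 0.25·77, so 0.9375P_{IronWorks} = 89.25 and P_{IronWorks} = 95.2.
Then P_{FlexHub} = 77 + 0.25·95.2 = 100.8.

95.2, 100.8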